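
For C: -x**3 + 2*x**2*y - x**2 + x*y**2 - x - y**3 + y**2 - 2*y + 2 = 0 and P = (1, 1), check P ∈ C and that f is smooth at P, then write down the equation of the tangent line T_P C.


Tangent line at P: -x + y = 0.

Step 1: f(1, 1) = 0, so P lies on C.
Step 2: partial derivatives
  f_x(x, y) = -3*x**2 + 4*x*y - 2*x + y**2 - 1, f_y(x, y) = 2*x**2 + 2*x*y - 3*y**2 + 2*y - 2.
  f_x(P) = -1, f_y(P) = 1 (gradient nonzero, so P is smooth).
Step 3: tangent line at P: -1·(x − 1) + 1·(y − 1) = 0.
Expanding: -x + y = 0.


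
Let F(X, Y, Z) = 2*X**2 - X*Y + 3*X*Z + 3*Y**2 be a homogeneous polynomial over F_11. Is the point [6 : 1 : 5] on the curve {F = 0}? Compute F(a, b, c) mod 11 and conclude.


F(6,1,5) ≡ 5 (mod 11); P is NOT on the curve.

Evaluate F(6, 1, 5) term-by-term (mod 11).
  2*X**2 ↦ 2·36·1·1 = 72
  -X*Y ↦ -1·6·1·1 = -6
  3*X*Z ↦ 3·6·1·5 = 90
  3*Y**2 ↦ 3·1·1·1 = 3
Sum: F(6, 1, 5) = (72) + (-6) + (90) + (3) = 159.
Reducing mod 11: 159 ≡ 5 (mod 11).
Since F(a, b, c) ≡ 5 ≠ 0 (mod 11), P does NOT lie on the curve.


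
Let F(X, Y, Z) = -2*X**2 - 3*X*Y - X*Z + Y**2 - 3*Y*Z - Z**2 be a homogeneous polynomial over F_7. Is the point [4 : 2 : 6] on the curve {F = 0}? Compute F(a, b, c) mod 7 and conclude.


F(4,2,6) ≡ 6 (mod 7); P is NOT on the curve.

Evaluate F(4, 2, 6) term-by-term (mod 7).
  -2*X**2 ↦ -2·16·1·1 = -32
  -3*X*Y ↦ -3·4·2·1 = -24
  -X*Z ↦ -1·4·1·6 = -24
  Y**2 ↦ 1·1·4·1 = 4
  -3*Y*Z ↦ -3·1·2·6 = -36
  -Z**2 ↦ -1·1·1·36 = -36
Sum: F(4, 2, 6) = (-32) + (-24) + (-24) + (4) + (-36) + (-36) = -148.
Reducing mod 7: -148 ≡ 6 (mod 7).
Since F(a, b, c) ≡ 6 ≠ 0 (mod 7), P does NOT lie on the curve.


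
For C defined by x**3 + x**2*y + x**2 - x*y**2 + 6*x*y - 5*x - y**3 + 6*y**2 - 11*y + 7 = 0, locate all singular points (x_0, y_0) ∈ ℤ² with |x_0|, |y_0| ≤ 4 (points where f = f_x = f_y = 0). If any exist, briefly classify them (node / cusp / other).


Singular points: {(-1, 2)}; classification: cusp.

Compute partial derivatives:
  f_x = 3*x**2 + 2*x*y + 2*x - y**2 + 6*y - 5.
  f_y = x**2 - 2*x*y + 6*x - 3*y**2 + 12*y - 11.
Scan x_0 ∈ {−4, ..., 4}. For each x_0, f_y(x_0, y) is a polynomial in y; find its integer roots y ∈ {−4, ..., 4}, then test f_x and f at those candidates.
  x = -4: f_y(-4, y) = -3*y**2 + 20*y - 19; no integer root y with |y| ≤ 4.
  x = -3: f_y(-3, y) = -3*y**2 + 18*y - 20; no integer root y with |y| ≤ 4.
  x = -2: f_y(-2, y) = -3*y**2 + 16*y - 19; no integer root y with |y| ≤ 4.
  x = -1: f_y(-1, y) = -3*y**2 + 14*y - 16; vanishes at y ∈ {2}. (-1, 2): f_x = 0, f = 0 — SINGULAR.
  x = 0: f_y(0, y) = -3*y**2 + 12*y - 11; no integer root y with |y| ≤ 4.
  x = 1: f_y(1, y) = -3*y**2 + 10*y - 4; no integer root y with |y| ≤ 4.
  x = 2: f_y(2, y) = -3*y**2 + 8*y + 5; no integer root y with |y| ≤ 4.
  x = 3: f_y(3, y) = -3*y**2 + 6*y + 16; no integer root y with |y| ≤ 4.
  x = 4: f_y(4, y) = -3*y**2 + 4*y + 29; no integer root y with |y| ≤ 4.
Only singular point on the grid: (-1, 2).
Classify: substitute x = -1 + u, y = 2 + v and expand: f = u**3 + u**2*v - u*v**2 - v**3 + v**2.
No constant or linear terms (consistent with a singular point). Quadratic part: v**2. Cubic part: u**3 + u**2*v - u*v**2 - v**3.
The quadratic part v**2 is a perfect square, so there is a single (double) tangent line v = 0, i.e. y = 2. Restricting the cubic part to that line (v = 0) leaves u**3 ≠ 0, so f is not divisible by v and the branch is v² ≈ -u**3 to lowest order — this is a cusp.
Classification: cusp.


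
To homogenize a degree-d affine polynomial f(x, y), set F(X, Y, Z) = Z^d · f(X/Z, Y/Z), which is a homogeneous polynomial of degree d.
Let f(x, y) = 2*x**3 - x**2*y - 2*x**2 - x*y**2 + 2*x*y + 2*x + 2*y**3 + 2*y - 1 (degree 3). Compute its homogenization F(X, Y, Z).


F(X, Y, Z) = 2*X**3 - X**2*Y - 2*X**2*Z - X*Y**2 + 2*X*Y*Z + 2*X*Z**2 + 2*Y**3 + 2*Y*Z**2 - Z**3

deg(f) = 3.
Substitute x = X/Z, y = Y/Z into f, then multiply by Z^3.
  monomial 2·x^3·y^0 ↦ 2·X^3·Y^0·Z^0.
  monomial -1·x^2·y^1 ↦ -1·X^2·Y^1·Z^0.
  monomial -2·x^2·y^0 ↦ -2·X^2·Y^0·Z^1.
  monomial -1·x^1·y^2 ↦ -1·X^1·Y^2·Z^0.
  monomial 2·x^1·y^1 ↦ 2·X^1·Y^1·Z^1.
  monomial 2·x^1·y^0 ↦ 2·X^1·Y^0·Z^2.
  monomial 2·x^0·y^3 ↦ 2·X^0·Y^3·Z^0.
  monomial 2·x^0·y^1 ↦ 2·X^0·Y^1·Z^2.
  monomial -1·x^0·y^0 ↦ -1·X^0·Y^0·Z^3.
Collecting: F(X, Y, Z) = 2*X**3 - X**2*Y - 2*X**2*Z - X*Y**2 + 2*X*Y*Z + 2*X*Z**2 + 2*Y**3 + 2*Y*Z**2 - Z**3.


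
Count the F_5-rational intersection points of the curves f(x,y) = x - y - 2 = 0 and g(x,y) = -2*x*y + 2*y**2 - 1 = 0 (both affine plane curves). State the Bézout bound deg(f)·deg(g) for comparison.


Common zeros: {(3, 1)}; count = 1; Bézout bound = 2.

deg(f) = 1, deg(g) = 2, so Bézout bound = 2.
Scan x ∈ F_5. For each x, list the y ∈ F_5 with f(x, y) ≡ 0 and those with g(x, y) ≡ 0 (mod 5); the common zeros in that column are the intersection.
  x = 0: f ≡ 0 at y ∈ {3}; g ≡ 0 at y ∈ ∅; common: ∅.
  x = 1: f ≡ 0 at y ∈ {4}; g ≡ 0 at y ∈ ∅; common: ∅.
  x = 2: f ≡ 0 at y ∈ {0}; g ≡ 0 at y ∈ {3, 4}; common: ∅.
  x = 3: f ≡ 0 at y ∈ {1}; g ≡ 0 at y ∈ {1, 2}; common: {1}.
  x = 4: f ≡ 0 at y ∈ {2}; g ≡ 0 at y ∈ ∅; common: ∅.
Collecting: common zeros = {(3, 1)}, so the count is 1.
Comparison with the Bézout bound: 1 ≤ 2 = deg(f)·deg(g), as expected for curves with no common component (the affine F_5-count falls short of the bound because intersections may lie at infinity, over extension fields, or carry multiplicity).


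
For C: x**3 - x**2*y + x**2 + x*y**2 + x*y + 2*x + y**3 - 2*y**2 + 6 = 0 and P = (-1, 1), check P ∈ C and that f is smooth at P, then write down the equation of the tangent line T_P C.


Tangent line at P: 7*x - 5*y + 12 = 0.

Step 1: f(-1, 1) = 0, so P lies on C.
Step 2: partial derivatives
  f_x(x, y) = 3*x**2 - 2*x*y + 2*x + y**2 + y + 2, f_y(x, y) = -x**2 + 2*x*y + x + 3*y**2 - 4*y.
  f_x(P) = 7, f_y(P) = -5 (gradient nonzero, so P is smooth).
Step 3: tangent line at P: 7·(x − -1) + -5·(y − 1) = 0.
Expanding: 7*x - 5*y + 12 = 0.


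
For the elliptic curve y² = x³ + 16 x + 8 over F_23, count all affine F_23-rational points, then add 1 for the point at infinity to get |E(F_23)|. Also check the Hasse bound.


Affine points = {(0, 10), (0, 13), (1, 5), (1, 18), (2, 5), (2, 18), (5, 11), (5, 12), (7, 7), (7, 16), (8, 2), (8, 21), (10, 8), (10, 15), (14, 3), (14, 20), (15, 9), (15, 14), (16, 6), (16, 17), (17, 8), (17, 15), (19, 8), (19, 15), (20, 5), (20, 18)}; affine count = 26; |E(F_23)| = 27.

Discriminant check: Δ ∝ 4a³ + 27b² = 4·16³ + 27·8² = 4·4096 + 27·64 ≡ 11 (mod 23). Nonzero ⇒ E is nonsingular.
For each x ∈ F_23, compute rhs = x³ + 16·x + 8 mod 23, then count y ∈ F_23 with y² ≡ rhs.
  x = 0: rhs = 8, matching y values: 10, 13 (2 points).
  x = 1: rhs = 2, matching y values: 5, 18 (2 points).
  x = 2: rhs = 2, matching y values: 5, 18 (2 points).
  x = 3: rhs = 14, matching y values: none (0 points).
  x = 4: rhs = 21, matching y values: none (0 points).
  x = 5: rhs = 6, matching y values: 11, 12 (2 points).
  x = 6: rhs = 21, matching y values: none (0 points).
  x = 7: rhs = 3, matching y values: 7, 16 (2 points).
  x = 8: rhs = 4, matching y values: 2, 21 (2 points).
  x = 9: rhs = 7, matching y values: none (0 points).
  x = 10: rhs = 18, matching y values: 8, 15 (2 points).
  x = 11: rhs = 20, matching y values: none (0 points).
  x = 12: rhs = 19, matching y values: none (0 points).
  x = 13: rhs = 21, matching y values: none (0 points).
  x = 14: rhs = 9, matching y values: 3, 20 (2 points).
  x = 15: rhs = 12, matching y values: 9, 14 (2 points).
  x = 16: rhs = 13, matching y values: 6, 17 (2 points).
  x = 17: rhs = 18, matching y values: 8, 15 (2 points).
  x = 18: rhs = 10, matching y values: none (0 points).
  x = 19: rhs = 18, matching y values: 8, 15 (2 points).
  x = 20: rhs = 2, matching y values: 5, 18 (2 points).
  x = 21: rhs = 14, matching y values: none (0 points).
  x = 22: rhs = 14, matching y values: none (0 points).
Total affine count: 26.
Full point count |E(F_23)| = 26 + 1 = 27.
Hasse bound: |27 − (23+1)| = |3| = 3 ≤ 2√23 ≈ 9.5917 ✓.


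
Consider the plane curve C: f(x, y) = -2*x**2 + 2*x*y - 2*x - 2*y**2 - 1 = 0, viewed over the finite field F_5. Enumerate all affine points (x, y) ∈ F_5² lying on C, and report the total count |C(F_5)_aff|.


Affine F_5-points: {(1, 0), (1, 1), (3, 0), (3, 3), (4, 1), (4, 3)}; count = 6.

For each of the 25 pairs (x, y) ∈ F_5², evaluate f(x, y) mod 5. Record the zeros.
  x = 0: [0↦4, 1↦2, 2↦1, 3↦1, 4↦2]  zeros at y ∈ ∅
  x = 1: [0↦0, 1↦0, 2↦1, 3↦3, 4↦1]  zeros at y ∈ {0, 1}
  x = 2: [0↦2, 1↦4, 2↦2, 3↦1, 4↦1]  zeros at y ∈ ∅
  x = 3: [0↦0, 1↦4, 2↦4, 3↦0, 4↦2]  zeros at y ∈ {0, 3}
  x = 4: [0↦4, 1↦0, 2↦2, 3↦0, 4↦4]  zeros at y ∈ {1, 3}
Collecting zeros: affine points = {(1, 0), (1, 1), (3, 0), (3, 3), (4, 1), (4, 3)}.
Total count |C(F_5)_aff| = 6.


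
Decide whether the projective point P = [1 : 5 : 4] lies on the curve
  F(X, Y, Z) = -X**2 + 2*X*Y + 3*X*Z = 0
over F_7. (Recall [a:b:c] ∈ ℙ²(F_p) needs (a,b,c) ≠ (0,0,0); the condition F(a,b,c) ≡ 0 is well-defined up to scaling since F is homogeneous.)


F(1,5,4) ≡ 0 (mod 7); P is on the curve.

Evaluate F(1, 5, 4) term-by-term (mod 7).
  -X**2 ↦ -1·1·1·1 = -1
  2*X*Y ↦ 2·1·5·1 = 10
  3*X*Z ↦ 3·1·1·4 = 12
Sum: F(1, 5, 4) = (-1) + (10) + (12) = 21.
Reducing mod 7: 21 ≡ 0 (mod 7).
Since F(a, b, c) ≡ 0 (mod 7), P lies on the curve.


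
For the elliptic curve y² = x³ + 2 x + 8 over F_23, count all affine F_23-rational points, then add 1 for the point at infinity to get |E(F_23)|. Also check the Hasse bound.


Affine points = {(0, 10), (0, 13), (3, 8), (3, 15), (6, 11), (6, 12), (10, 4), (10, 19), (11, 2), (11, 21), (12, 9), (12, 14), (13, 0), (15, 3), (15, 20)}; affine count = 15; |E(F_23)| = 16.

Discriminant check: Δ ∝ 4a³ + 27b² = 4·2³ + 27·8² = 4·8 + 27·64 ≡ 12 (mod 23). Nonzero ⇒ E is nonsingular.
For each x ∈ F_23, compute rhs = x³ + 2·x + 8 mod 23, then count y ∈ F_23 with y² ≡ rhs.
  x = 0: rhs = 8, matching y values: 10, 13 (2 points).
  x = 1: rhs = 11, matching y values: none (0 points).
  x = 2: rhs = 20, matching y values: none (0 points).
  x = 3: rhs = 18, matching y values: 8, 15 (2 points).
  x = 4: rhs = 11, matching y values: none (0 points).
  x = 5: rhs = 5, matching y values: none (0 points).
  x = 6: rhs = 6, matching y values: 11, 12 (2 points).
  x = 7: rhs = 20, matching y values: none (0 points).
  x = 8: rhs = 7, matching y values: none (0 points).
  x = 9: rhs = 19, matching y values: none (0 points).
  x = 10: rhs = 16, matching y values: 4, 19 (2 points).
  x = 11: rhs = 4, matching y values: 2, 21 (2 points).
  x = 12: rhs = 12, matching y values: 9, 14 (2 points).
  x = 13: rhs = 0, matching y values: 0 (1 points).
  x = 14: rhs = 20, matching y values: none (0 points).
  x = 15: rhs = 9, matching y values: 3, 20 (2 points).
  x = 16: rhs = 19, matching y values: none (0 points).
  x = 17: rhs = 10, matching y values: none (0 points).
  x = 18: rhs = 11, matching y values: none (0 points).
  x = 19: rhs = 5, matching y values: none (0 points).
  x = 20: rhs = 21, matching y values: none (0 points).
  x = 21: rhs = 19, matching y values: none (0 points).
  x = 22: rhs = 5, matching y values: none (0 points).
Total affine count: 15.
Full point count |E(F_23)| = 15 + 1 = 16.
Hasse bound: |16 − (23+1)| = |-8| = 8 ≤ 2√23 ≈ 9.5917 ✓.


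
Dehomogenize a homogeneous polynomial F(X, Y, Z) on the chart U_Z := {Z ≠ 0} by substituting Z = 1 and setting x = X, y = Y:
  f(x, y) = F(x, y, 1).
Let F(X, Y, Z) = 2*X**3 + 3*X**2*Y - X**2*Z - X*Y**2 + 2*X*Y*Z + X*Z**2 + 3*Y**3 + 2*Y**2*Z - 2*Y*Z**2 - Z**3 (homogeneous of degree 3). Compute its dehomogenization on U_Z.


f(x, y) = 2*x**3 + 3*x**2*y - x**2 - x*y**2 + 2*x*y + x + 3*y**3 + 2*y**2 - 2*y - 1

On U_Z we set Z = 1. Each monomial c·X^i·Y^j·Z^k in F becomes c·x^i·y^j·1^k = c·x^i·y^j.
Substituting Z = 1: F(X, Y, 1) = 2*x**3 + 3*x**2*y - x**2 - x*y**2 + 2*x*y + x + 3*y**3 + 2*y**2 - 2*y - 1.
Note: deg(f) ≤ deg(F) = 3; strict inequality happens when F is divisible by Z (lost terms).


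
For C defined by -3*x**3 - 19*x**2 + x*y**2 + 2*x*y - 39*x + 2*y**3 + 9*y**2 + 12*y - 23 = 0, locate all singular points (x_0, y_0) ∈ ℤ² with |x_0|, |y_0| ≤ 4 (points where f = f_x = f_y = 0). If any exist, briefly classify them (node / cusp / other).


Singular points: {(-2, -1)}; classification: node.

Compute partial derivatives:
  f_x = -9*x**2 - 38*x + y**2 + 2*y - 39.
  f_y = 2*x*y + 2*x + 6*y**2 + 18*y + 12.
Scan x_0 ∈ {−4, ..., 4}. For each x_0, f_y(x_0, y) is a polynomial in y; find its integer roots y ∈ {−4, ..., 4}, then test f_x and f at those candidates.
  x = -4: f_y(-4, y) = 6*y**2 + 10*y + 4; vanishes at y ∈ {-1}. (-4, -1): f_x = -32 ≠ 0.
  x = -3: f_y(-3, y) = 6*y**2 + 12*y + 6; vanishes at y ∈ {-1}. (-3, -1): f_x = -7 ≠ 0.
  x = -2: f_y(-2, y) = 6*y**2 + 14*y + 8; vanishes at y ∈ {-1}. (-2, -1): f_x = 0, f = 0 — SINGULAR.
  x = -1: f_y(-1, y) = 6*y**2 + 16*y + 10; vanishes at y ∈ {-1}. (-1, -1): f_x = -11 ≠ 0.
  x = 0: f_y(0, y) = 6*y**2 + 18*y + 12; vanishes at y ∈ {-2, -1}. (0, -2): f_x = -39 ≠ 0; (0, -1): f_x = -40 ≠ 0.
  x = 1: f_y(1, y) = 6*y**2 + 20*y + 14; vanishes at y ∈ {-1}. (1, -1): f_x = -87 ≠ 0.
  x = 2: f_y(2, y) = 6*y**2 + 22*y + 16; vanishes at y ∈ {-1}. (2, -1): f_x = -152 ≠ 0.
  x = 3: f_y(3, y) = 6*y**2 + 24*y + 18; vanishes at y ∈ {-3, -1}. (3, -3): f_x = -231 ≠ 0; (3, -1): f_x = -235 ≠ 0.
  x = 4: f_y(4, y) = 6*y**2 + 26*y + 20; vanishes at y ∈ {-1}. (4, -1): f_x = -336 ≠ 0.
Only singular point on the grid: (-2, -1).
Classify: substitute x = -2 + u, y = -1 + v and expand: f = -3*u**3 - u**2 + u*v**2 + 2*v**3 + v**2.
No constant or linear terms (consistent with a singular point). Quadratic part: -u**2 + v**2. Cubic part: -3*u**3 + u*v**2 + 2*v**3.
The quadratic part v**2 - u**2 = (v − u)(v + u) splits into two distinct linear factors, so there are two distinct tangent lines y − -1 = ±(x − -2) — this is a node (ordinary double point).
Classification: node.


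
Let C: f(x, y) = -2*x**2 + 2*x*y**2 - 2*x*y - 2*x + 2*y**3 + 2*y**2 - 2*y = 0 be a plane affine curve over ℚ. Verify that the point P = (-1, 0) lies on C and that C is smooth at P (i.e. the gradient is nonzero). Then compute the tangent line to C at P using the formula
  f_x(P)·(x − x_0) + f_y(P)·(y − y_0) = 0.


Tangent line at P: 2*x + 2 = 0.

Step 1: f(-1, 0) = 0, so P lies on C.
Step 2: partial derivatives
  f_x(x, y) = -4*x + 2*y**2 - 2*y - 2, f_y(x, y) = 4*x*y - 2*x + 6*y**2 + 4*y - 2.
  f_x(P) = 2, f_y(P) = 0 (gradient nonzero, so P is smooth).
Step 3: tangent line at P: 2·(x − -1) + 0·(y − 0) = 0.
Expanding: 2*x + 2 = 0.


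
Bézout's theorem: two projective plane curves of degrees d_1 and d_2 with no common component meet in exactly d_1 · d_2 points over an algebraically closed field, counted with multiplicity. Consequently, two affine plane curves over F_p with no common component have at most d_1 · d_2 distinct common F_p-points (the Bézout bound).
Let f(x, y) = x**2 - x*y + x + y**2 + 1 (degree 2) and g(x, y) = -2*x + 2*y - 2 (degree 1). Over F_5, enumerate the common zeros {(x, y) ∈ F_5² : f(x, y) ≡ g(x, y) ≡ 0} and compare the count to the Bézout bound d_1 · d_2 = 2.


Common zeros: {(1, 2), (2, 3)}; count = 2; Bézout bound = 2.

deg(f) = 2, deg(g) = 1, so Bézout bound = 2.
Scan x ∈ F_5. For each x, list the y ∈ F_5 with f(x, y) ≡ 0 and those with g(x, y) ≡ 0 (mod 5); the common zeros in that column are the intersection.
  x = 0: f ≡ 0 at y ∈ {2, 3}; g ≡ 0 at y ∈ {1}; common: ∅.
  x = 1: f ≡ 0 at y ∈ {2, 4}; g ≡ 0 at y ∈ {2}; common: {2}.
  x = 2: f ≡ 0 at y ∈ {3, 4}; g ≡ 0 at y ∈ {3}; common: {3}.
  x = 3: f ≡ 0 at y ∈ ∅; g ≡ 0 at y ∈ {4}; common: ∅.
  x = 4: f ≡ 0 at y ∈ ∅; g ≡ 0 at y ∈ {0}; common: ∅.
Collecting: common zeros = {(1, 2), (2, 3)}, so the count is 2.
Comparison with the Bézout bound: 2 ≤ 2 = deg(f)·deg(g), as expected for curves with no common component (the bound is attained).


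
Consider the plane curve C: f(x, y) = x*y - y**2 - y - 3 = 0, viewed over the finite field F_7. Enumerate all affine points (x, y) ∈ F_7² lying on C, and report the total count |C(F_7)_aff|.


Affine F_7-points: {(1, 2), (1, 5), (4, 4), (4, 6), (5, 1), (5, 3)}; count = 6.

For each of the 49 pairs (x, y) ∈ F_7², evaluate f(x, y) mod 7. Record the zeros.
  x = 0: [0↦4, 1↦2, 2↦5, 3↦6, 4↦5, 5↦2, 6↦4]  zeros at y ∈ ∅
  x = 1: [0↦4, 1↦3, 2↦0, 3↦2, 4↦2, 5↦0, 6↦3]  zeros at y ∈ {2, 5}
  x = 2: [0↦4, 1↦4, 2↦2, 3↦5, 4↦6, 5↦5, 6↦2]  zeros at y ∈ ∅
  x = 3: [0↦4, 1↦5, 2↦4, 3↦1, 4↦3, 5↦3, 6↦1]  zeros at y ∈ ∅
  x = 4: [0↦4, 1↦6, 2↦6, 3↦4, 4↦0, 5↦1, 6↦0]  zeros at y ∈ {4, 6}
  x = 5: [0↦4, 1↦0, 2↦1, 3↦0, 4↦4, 5↦6, 6↦6]  zeros at y ∈ {1, 3}
  x = 6: [0↦4, 1↦1, 2↦3, 3↦3, 4↦1, 5↦4, 6↦5]  zeros at y ∈ ∅
Collecting zeros: affine points = {(1, 2), (1, 5), (4, 4), (4, 6), (5, 1), (5, 3)}.
Total count |C(F_7)_aff| = 6.


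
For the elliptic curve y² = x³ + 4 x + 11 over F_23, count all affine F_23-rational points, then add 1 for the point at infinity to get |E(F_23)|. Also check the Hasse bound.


Affine points = {(1, 4), (1, 19), (2, 2), (2, 21), (3, 2), (3, 21), (5, 8), (5, 15), (8, 7), (8, 16), (10, 4), (10, 19), (11, 11), (11, 12), (12, 4), (12, 19), (13, 11), (13, 12), (16, 10), (16, 13), (17, 1), (17, 22), (18, 2), (18, 21), (19, 0), (20, 8), (20, 15), (21, 8), (21, 15), (22, 11), (22, 12)}; affine count = 31; |E(F_23)| = 32.

Discriminant check: Δ ∝ 4a³ + 27b² = 4·4³ + 27·11² = 4·64 + 27·121 ≡ 4 (mod 23). Nonzero ⇒ E is nonsingular.
For each x ∈ F_23, compute rhs = x³ + 4·x + 11 mod 23, then count y ∈ F_23 with y² ≡ rhs.
  x = 0: rhs = 11, matching y values: none (0 points).
  x = 1: rhs = 16, matching y values: 4, 19 (2 points).
  x = 2: rhs = 4, matching y values: 2, 21 (2 points).
  x = 3: rhs = 4, matching y values: 2, 21 (2 points).
  x = 4: rhs = 22, matching y values: none (0 points).
  x = 5: rhs = 18, matching y values: 8, 15 (2 points).
  x = 6: rhs = 21, matching y values: none (0 points).
  x = 7: rhs = 14, matching y values: none (0 points).
  x = 8: rhs = 3, matching y values: 7, 16 (2 points).
  x = 9: rhs = 17, matching y values: none (0 points).
  x = 10: rhs = 16, matching y values: 4, 19 (2 points).
  x = 11: rhs = 6, matching y values: 11, 12 (2 points).
  x = 12: rhs = 16, matching y values: 4, 19 (2 points).
  x = 13: rhs = 6, matching y values: 11, 12 (2 points).
  x = 14: rhs = 5, matching y values: none (0 points).
  x = 15: rhs = 19, matching y values: none (0 points).
  x = 16: rhs = 8, matching y values: 10, 13 (2 points).
  x = 17: rhs = 1, matching y values: 1, 22 (2 points).
  x = 18: rhs = 4, matching y values: 2, 21 (2 points).
  x = 19: rhs = 0, matching y values: 0 (1 points).
  x = 20: rhs = 18, matching y values: 8, 15 (2 points).
  x = 21: rhs = 18, matching y values: 8, 15 (2 points).
  x = 22: rhs = 6, matching y values: 11, 12 (2 points).
Total affine count: 31.
Full point count |E(F_23)| = 31 + 1 = 32.
Hasse bound: |32 − (23+1)| = |8| = 8 ≤ 2√23 ≈ 9.5917 ✓.


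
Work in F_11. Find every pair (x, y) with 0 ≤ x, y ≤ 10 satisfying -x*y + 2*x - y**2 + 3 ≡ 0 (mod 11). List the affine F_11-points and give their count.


Affine F_11-points: {(0, 5), (0, 6), (3, 9), (3, 10), (4, 0), (4, 7), (5, 3), (9, 1), (10, 4), (10, 8)}; count = 10.

For each of the 121 pairs (x, y) ∈ F_11², evaluate f(x, y) mod 11. Record the zeros.
  x = 0: [0↦3, 1↦2, 2↦10, 3↦5, 4↦9, 5↦0, 6↦0, 7↦9, 8↦5, 9↦10, 10↦2]  zeros at y ∈ {5, 6}
  x = 1: [0↦5, 1↦3, 2↦10, 3↦4, 4↦7, 5↦8, 6↦7, 7↦4, 8↦10, 9↦3, 10↦5]  zeros at y ∈ ∅
  x = 2: [0↦7, 1↦4, 2↦10, 3↦3, 4↦5, 5↦5, 6↦3, 7↦10, 8↦4, 9↦7, 10↦8]  zeros at y ∈ ∅
  x = 3: [0↦9, 1↦5, 2↦10, 3↦2, 4↦3, 5↦2, 6↦10, 7↦5, 8↦9, 9↦0, 10↦0]  zeros at y ∈ {9, 10}
  x = 4: [0↦0, 1↦6, 2↦10, 3↦1, 4↦1, 5↦10, 6↦6, 7↦0, 8↦3, 9↦4, 10↦3]  zeros at y ∈ {0, 7}
  x = 5: [0↦2, 1↦7, 2↦10, 3↦0, 4↦10, 5↦7, 6↦2, 7↦6, 8↦8, 9↦8, 10↦6]  zeros at y ∈ {3}
  x = 6: [0↦4, 1↦8, 2↦10, 3↦10, 4↦8, 5↦4, 6↦9, 7↦1, 8↦2, 9↦1, 10↦9]  zeros at y ∈ ∅
  x = 7: [0↦6, 1↦9, 2↦10, 3↦9, 4↦6, 5↦1, 6↦5, 7↦7, 8↦7, 9↦5, 10↦1]  zeros at y ∈ ∅
  x = 8: [0↦8, 1↦10, 2↦10, 3↦8, 4↦4, 5↦9, 6↦1, 7↦2, 8↦1, 9↦9, 10↦4]  zeros at y ∈ ∅
  x = 9: [0↦10, 1↦0, 2↦10, 3↦7, 4↦2, 5↦6, 6↦8, 7↦8, 8↦6, 9↦2, 10↦7]  zeros at y ∈ {1}
  x = 10: [0↦1, 1↦1, 2↦10, 3↦6, 4↦0, 5↦3, 6↦4, 7↦3, 8↦0, 9↦6, 10↦10]  zeros at y ∈ {4, 8}
Collecting zeros: affine points = {(0, 5), (0, 6), (3, 9), (3, 10), (4, 0), (4, 7), (5, 3), (9, 1), (10, 4), (10, 8)}.
Total count |C(F_11)_aff| = 10.


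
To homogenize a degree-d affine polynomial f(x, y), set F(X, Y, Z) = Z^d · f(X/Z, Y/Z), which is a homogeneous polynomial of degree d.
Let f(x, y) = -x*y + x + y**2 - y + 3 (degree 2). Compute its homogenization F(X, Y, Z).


F(X, Y, Z) = -X*Y + X*Z + Y**2 - Y*Z + 3*Z**2

deg(f) = 2.
Substitute x = X/Z, y = Y/Z into f, then multiply by Z^2.
  monomial -1·x^1·y^1 ↦ -1·X^1·Y^1·Z^0.
  monomial 1·x^1·y^0 ↦ 1·X^1·Y^0·Z^1.
  monomial 1·x^0·y^2 ↦ 1·X^0·Y^2·Z^0.
  monomial -1·x^0·y^1 ↦ -1·X^0·Y^1·Z^1.
  monomial 3·x^0·y^0 ↦ 3·X^0·Y^0·Z^2.
Collecting: F(X, Y, Z) = -X*Y + X*Z + Y**2 - Y*Z + 3*Z**2.


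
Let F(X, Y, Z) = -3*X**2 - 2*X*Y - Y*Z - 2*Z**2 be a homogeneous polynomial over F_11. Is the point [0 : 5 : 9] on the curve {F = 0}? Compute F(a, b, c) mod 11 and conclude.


F(0,5,9) ≡ 2 (mod 11); P is NOT on the curve.

Evaluate F(0, 5, 9) term-by-term (mod 11).
  -3*X**2 ↦ -3·0·1·1 = 0
  -2*X*Y ↦ -2·0·5·1 = 0
  -Y*Z ↦ -1·1·5·9 = -45
  -2*Z**2 ↦ -2·1·1·81 = -162
Sum: F(0, 5, 9) = (0) + (0) + (-45) + (-162) = -207.
Reducing mod 11: -207 ≡ 2 (mod 11).
Since F(a, b, c) ≡ 2 ≠ 0 (mod 11), P does NOT lie on the curve.


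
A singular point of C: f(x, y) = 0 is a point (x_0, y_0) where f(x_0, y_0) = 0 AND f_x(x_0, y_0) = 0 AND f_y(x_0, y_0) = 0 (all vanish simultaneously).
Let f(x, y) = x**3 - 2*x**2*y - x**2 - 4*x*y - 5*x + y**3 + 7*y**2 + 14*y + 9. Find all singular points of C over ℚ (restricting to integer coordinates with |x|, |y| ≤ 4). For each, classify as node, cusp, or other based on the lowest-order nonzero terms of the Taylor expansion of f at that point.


Singular points: {(-1, -2)}; classification: cusp.

Compute partial derivatives:
  f_x = 3*x**2 - 4*x*y - 2*x - 4*y - 5.
  f_y = -2*x**2 - 4*x + 3*y**2 + 14*y + 14.
Scan x_0 ∈ {−4, ..., 4}. For each x_0, f_y(x_0, y) is a polynomial in y; find its integer roots y ∈ {−4, ..., 4}, then test f_x and f at those candidates.
  x = -4: f_y(-4, y) = 3*y**2 + 14*y - 2; no integer root y with |y| ≤ 4.
  x = -3: f_y(-3, y) = 3*y**2 + 14*y + 8; vanishes at y ∈ {-4}. (-3, -4): f_x = -4 ≠ 0.
  x = -2: f_y(-2, y) = 3*y**2 + 14*y + 14; no integer root y with |y| ≤ 4.
  x = -1: f_y(-1, y) = 3*y**2 + 14*y + 16; vanishes at y ∈ {-2}. (-1, -2): f_x = 0, f = 0 — SINGULAR.
  x = 0: f_y(0, y) = 3*y**2 + 14*y + 14; no integer root y with |y| ≤ 4.
  x = 1: f_y(1, y) = 3*y**2 + 14*y + 8; vanishes at y ∈ {-4}. (1, -4): f_x = 28 ≠ 0.
  x = 2: f_y(2, y) = 3*y**2 + 14*y - 2; no integer root y with |y| ≤ 4.
  x = 3: f_y(3, y) = 3*y**2 + 14*y - 16; no integer root y with |y| ≤ 4.
  x = 4: f_y(4, y) = 3*y**2 + 14*y - 34; no integer root y with |y| ≤ 4.
Only singular point on the grid: (-1, -2).
Classify: substitute x = -1 + u, y = -2 + v and expand: f = u**3 - 2*u**2*v + v**3 + v**2.
No constant or linear terms (consistent with a singular point). Quadratic part: v**2. Cubic part: u**3 - 2*u**2*v + v**3.
The quadratic part v**2 is a perfect square, so there is a single (double) tangent line v = 0, i.e. y = -2. Restricting the cubic part to that line (v = 0) leaves u**3 ≠ 0, so f is not divisible by v and the branch is v² ≈ -u**3 to lowest order — this is a cusp.
Classification: cusp.


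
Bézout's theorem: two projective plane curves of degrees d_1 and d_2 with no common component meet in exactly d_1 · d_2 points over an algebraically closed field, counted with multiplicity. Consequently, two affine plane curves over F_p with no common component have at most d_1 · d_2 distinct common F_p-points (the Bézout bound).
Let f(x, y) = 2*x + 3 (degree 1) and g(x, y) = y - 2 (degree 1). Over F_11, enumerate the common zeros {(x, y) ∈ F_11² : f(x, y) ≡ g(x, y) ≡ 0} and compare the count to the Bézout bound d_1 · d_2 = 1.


Common zeros: {(4, 2)}; count = 1; Bézout bound = 1.

deg(f) = 1, deg(g) = 1, so Bézout bound = 1.
Scan x ∈ F_11. For each x, list the y ∈ F_11 with f(x, y) ≡ 0 and those with g(x, y) ≡ 0 (mod 11); the common zeros in that column are the intersection.
  x = 0: f ≡ 0 at y ∈ ∅; g ≡ 0 at y ∈ {2}; common: ∅.
  x = 1: f ≡ 0 at y ∈ ∅; g ≡ 0 at y ∈ {2}; common: ∅.
  x = 2: f ≡ 0 at y ∈ ∅; g ≡ 0 at y ∈ {2}; common: ∅.
  x = 3: f ≡ 0 at y ∈ ∅; g ≡ 0 at y ∈ {2}; common: ∅.
  x = 4: f ≡ 0 at y ∈ {0, 1, 2, 3, 4, 5, 6, 7, 8, 9, 10}; g ≡ 0 at y ∈ {2}; common: {2}.
  x = 5: f ≡ 0 at y ∈ ∅; g ≡ 0 at y ∈ {2}; common: ∅.
  x = 6: f ≡ 0 at y ∈ ∅; g ≡ 0 at y ∈ {2}; common: ∅.
  x = 7: f ≡ 0 at y ∈ ∅; g ≡ 0 at y ∈ {2}; common: ∅.
  x = 8: f ≡ 0 at y ∈ ∅; g ≡ 0 at y ∈ {2}; common: ∅.
  x = 9: f ≡ 0 at y ∈ ∅; g ≡ 0 at y ∈ {2}; common: ∅.
  x = 10: f ≡ 0 at y ∈ ∅; g ≡ 0 at y ∈ {2}; common: ∅.
Collecting: common zeros = {(4, 2)}, so the count is 1.
Comparison with the Bézout bound: 1 ≤ 1 = deg(f)·deg(g), as expected for curves with no common component (the bound is attained).


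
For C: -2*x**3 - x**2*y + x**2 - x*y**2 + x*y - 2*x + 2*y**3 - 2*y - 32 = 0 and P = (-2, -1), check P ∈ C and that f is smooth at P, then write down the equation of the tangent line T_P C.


Tangent line at P: -36*x - 6*y - 78 = 0.

Step 1: f(-2, -1) = 0, so P lies on C.
Step 2: partial derivatives
  f_x(x, y) = -6*x**2 - 2*x*y + 2*x - y**2 + y - 2, f_y(x, y) = -x**2 - 2*x*y + x + 6*y**2 - 2.
  f_x(P) = -36, f_y(P) = -6 (gradient nonzero, so P is smooth).
Step 3: tangent line at P: -36·(x − -2) + -6·(y − -1) = 0.
Expanding: -36*x - 6*y - 78 = 0.


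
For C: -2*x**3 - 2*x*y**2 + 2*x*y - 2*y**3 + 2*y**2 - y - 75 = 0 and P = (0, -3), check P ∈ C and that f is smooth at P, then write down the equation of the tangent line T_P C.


Tangent line at P: -24*x - 67*y - 201 = 0.

Step 1: f(0, -3) = 0, so P lies on C.
Step 2: partial derivatives
  f_x(x, y) = -6*x**2 - 2*y**2 + 2*y, f_y(x, y) = -4*x*y + 2*x - 6*y**2 + 4*y - 1.
  f_x(P) = -24, f_y(P) = -67 (gradient nonzero, so P is smooth).
Step 3: tangent line at P: -24·(x − 0) + -67·(y − -3) = 0.
Expanding: -24*x - 67*y - 201 = 0.


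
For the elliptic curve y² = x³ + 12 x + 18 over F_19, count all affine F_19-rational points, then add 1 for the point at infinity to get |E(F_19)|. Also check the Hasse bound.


Affine points = {(3, 9), (3, 10), (4, 4), (4, 15), (9, 0), (10, 6), (10, 13), (12, 3), (12, 16), (14, 2), (14, 17), (15, 1), (15, 18), (17, 9), (17, 10), (18, 9), (18, 10)}; affine count = 17; |E(F_19)| = 18.

Discriminant check: Δ ∝ 4a³ + 27b² = 4·12³ + 27·18² = 4·1728 + 27·324 ≡ 4 (mod 19). Nonzero ⇒ E is nonsingular.
For each x ∈ F_19, compute rhs = x³ + 12·x + 18 mod 19, then count y ∈ F_19 with y² ≡ rhs.
  x = 0: rhs = 18, matching y values: none (0 points).
  x = 1: rhs = 12, matching y values: none (0 points).
  x = 2: rhs = 12, matching y values: none (0 points).
  x = 3: rhs = 5, matching y values: 9, 10 (2 points).
  x = 4: rhs = 16, matching y values: 4, 15 (2 points).
  x = 5: rhs = 13, matching y values: none (0 points).
  x = 6: rhs = 2, matching y values: none (0 points).
  x = 7: rhs = 8, matching y values: none (0 points).
  x = 8: rhs = 18, matching y values: none (0 points).
  x = 9: rhs = 0, matching y values: 0 (1 points).
  x = 10: rhs = 17, matching y values: 6, 13 (2 points).
  x = 11: rhs = 18, matching y values: none (0 points).
  x = 12: rhs = 9, matching y values: 3, 16 (2 points).
  x = 13: rhs = 15, matching y values: none (0 points).
  x = 14: rhs = 4, matching y values: 2, 17 (2 points).
  x = 15: rhs = 1, matching y values: 1, 18 (2 points).
  x = 16: rhs = 12, matching y values: none (0 points).
  x = 17: rhs = 5, matching y values: 9, 10 (2 points).
  x = 18: rhs = 5, matching y values: 9, 10 (2 points).
Total affine count: 17.
Full point count |E(F_19)| = 17 + 1 = 18.
Hasse bound: |18 − (19+1)| = |-2| = 2 ≤ 2√19 ≈ 8.7178 ✓.


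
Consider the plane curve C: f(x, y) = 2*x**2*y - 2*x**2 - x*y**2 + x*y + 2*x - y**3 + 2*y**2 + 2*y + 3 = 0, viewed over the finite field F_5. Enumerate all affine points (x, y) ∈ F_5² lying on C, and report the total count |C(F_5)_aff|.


Affine F_5-points: {(0, 3), (1, 3), (1, 4), (2, 1), (2, 2), (3, 2), (4, 4)}; count = 7.

For each of the 25 pairs (x, y) ∈ F_5², evaluate f(x, y) mod 5. Record the zeros.
  x = 0: [0↦3, 1↦1, 2↦2, 3↦0, 4↦4]  zeros at y ∈ {3}
  x = 1: [0↦3, 1↦3, 2↦4, 3↦0, 4↦0]  zeros at y ∈ {3, 4}
  x = 2: [0↦4, 1↦0, 2↦0, 3↦3, 4↦3]  zeros at y ∈ {1, 2}
  x = 3: [0↦1, 1↦2, 2↦0, 3↦4, 4↦3]  zeros at y ∈ {2}
  x = 4: [0↦4, 1↦4, 2↦4, 3↦3, 4↦0]  zeros at y ∈ {4}
Collecting zeros: affine points = {(0, 3), (1, 3), (1, 4), (2, 1), (2, 2), (3, 2), (4, 4)}.
Total count |C(F_5)_aff| = 7.


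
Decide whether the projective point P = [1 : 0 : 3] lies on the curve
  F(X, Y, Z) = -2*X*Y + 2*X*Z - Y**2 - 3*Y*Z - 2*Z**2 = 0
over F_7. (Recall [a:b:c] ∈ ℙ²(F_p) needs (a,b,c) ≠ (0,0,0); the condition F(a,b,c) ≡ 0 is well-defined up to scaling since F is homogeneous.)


F(1,0,3) ≡ 2 (mod 7); P is NOT on the curve.

Evaluate F(1, 0, 3) term-by-term (mod 7).
  -2*X*Y ↦ -2·1·0·1 = 0
  2*X*Z ↦ 2·1·1·3 = 6
  -Y**2 ↦ -1·1·0·1 = 0
  -3*Y*Z ↦ -3·1·0·3 = 0
  -2*Z**2 ↦ -2·1·1·9 = -18
Sum: F(1, 0, 3) = (0) + (6) + (0) + (0) + (-18) = -12.
Reducing mod 7: -12 ≡ 2 (mod 7).
Since F(a, b, c) ≡ 2 ≠ 0 (mod 7), P does NOT lie on the curve.


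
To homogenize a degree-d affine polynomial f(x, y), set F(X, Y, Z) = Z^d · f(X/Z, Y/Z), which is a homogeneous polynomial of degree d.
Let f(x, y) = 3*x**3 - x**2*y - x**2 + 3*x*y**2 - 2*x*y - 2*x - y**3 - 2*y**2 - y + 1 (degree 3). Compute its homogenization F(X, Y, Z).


F(X, Y, Z) = 3*X**3 - X**2*Y - X**2*Z + 3*X*Y**2 - 2*X*Y*Z - 2*X*Z**2 - Y**3 - 2*Y**2*Z - Y*Z**2 + Z**3

deg(f) = 3.
Substitute x = X/Z, y = Y/Z into f, then multiply by Z^3.
  monomial 3·x^3·y^0 ↦ 3·X^3·Y^0·Z^0.
  monomial -1·x^2·y^1 ↦ -1·X^2·Y^1·Z^0.
  monomial -1·x^2·y^0 ↦ -1·X^2·Y^0·Z^1.
  monomial 3·x^1·y^2 ↦ 3·X^1·Y^2·Z^0.
  monomial -2·x^1·y^1 ↦ -2·X^1·Y^1·Z^1.
  monomial -2·x^1·y^0 ↦ -2·X^1·Y^0·Z^2.
  monomial -1·x^0·y^3 ↦ -1·X^0·Y^3·Z^0.
  monomial -2·x^0·y^2 ↦ -2·X^0·Y^2·Z^1.
  monomial -1·x^0·y^1 ↦ -1·X^0·Y^1·Z^2.
  monomial 1·x^0·y^0 ↦ 1·X^0·Y^0·Z^3.
Collecting: F(X, Y, Z) = 3*X**3 - X**2*Y - X**2*Z + 3*X*Y**2 - 2*X*Y*Z - 2*X*Z**2 - Y**3 - 2*Y**2*Z - Y*Z**2 + Z**3.


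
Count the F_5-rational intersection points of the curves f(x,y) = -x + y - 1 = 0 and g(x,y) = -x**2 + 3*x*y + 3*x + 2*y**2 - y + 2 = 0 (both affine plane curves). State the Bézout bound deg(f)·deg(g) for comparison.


Common zeros: ∅; count = 0; Bézout bound = 2.

deg(f) = 1, deg(g) = 2, so Bézout bound = 2.
Scan x ∈ F_5. For each x, list the y ∈ F_5 with f(x, y) ≡ 0 and those with g(x, y) ≡ 0 (mod 5); the common zeros in that column are the intersection.
  x = 0: f ≡ 0 at y ∈ {1}; g ≡ 0 at y ∈ {4}; common: ∅.
  x = 1: f ≡ 0 at y ∈ {2}; g ≡ 0 at y ∈ ∅; common: ∅.
  x = 2: f ≡ 0 at y ∈ {3}; g ≡ 0 at y ∈ ∅; common: ∅.
  x = 3: f ≡ 0 at y ∈ {4}; g ≡ 0 at y ∈ ∅; common: ∅.
  x = 4: f ≡ 0 at y ∈ {0}; g ≡ 0 at y ∈ ∅; common: ∅.
Collecting: common zeros = ∅, so the count is 0.
Comparison with the Bézout bound: 0 ≤ 2 = deg(f)·deg(g), as expected for curves with no common component (the affine F_5-count falls short of the bound because intersections may lie at infinity, over extension fields, or carry multiplicity).


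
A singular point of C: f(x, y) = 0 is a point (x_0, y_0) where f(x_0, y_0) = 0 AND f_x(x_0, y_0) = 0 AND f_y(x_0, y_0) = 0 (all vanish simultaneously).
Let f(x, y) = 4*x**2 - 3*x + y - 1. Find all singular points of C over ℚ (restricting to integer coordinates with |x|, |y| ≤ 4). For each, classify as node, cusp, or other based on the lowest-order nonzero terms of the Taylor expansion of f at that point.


No singular points in the scanned grid; C is smooth there.

Compute partial derivatives:
  f_x = 8*x - 3.
  f_y = 1.
f_y = 1 is a nonzero constant, so f_y never vanishes: no point (x, y) can satisfy f = f_x = f_y = 0. In particular no (x, y) ∈ {−4, ..., 4}² is singular; the curve is smooth.


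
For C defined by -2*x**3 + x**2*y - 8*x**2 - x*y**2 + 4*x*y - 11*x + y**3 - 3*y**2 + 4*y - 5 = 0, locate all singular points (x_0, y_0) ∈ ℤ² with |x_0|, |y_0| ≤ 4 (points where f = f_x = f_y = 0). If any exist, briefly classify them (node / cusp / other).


Singular points: {(-1, 1)}; classification: node.

Compute partial derivatives:
  f_x = -6*x**2 + 2*x*y - 16*x - y**2 + 4*y - 11.
  f_y = x**2 - 2*x*y + 4*x + 3*y**2 - 6*y + 4.
Scan x_0 ∈ {−4, ..., 4}. For each x_0, f_y(x_0, y) is a polynomial in y; find its integer roots y ∈ {−4, ..., 4}, then test f_x and f at those candidates.
  x = -4: f_y(-4, y) = 3*y**2 + 2*y + 4; no integer root y with |y| ≤ 4.
  x = -3: f_y(-3, y) = 3*y**2 + 1; no integer root y with |y| ≤ 4.
  x = -2: f_y(-2, y) = 3*y**2 - 2*y; vanishes at y ∈ {0}. (-2, 0): f_x = -3 ≠ 0.
  x = -1: f_y(-1, y) = 3*y**2 - 4*y + 1; vanishes at y ∈ {1}. (-1, 1): f_x = 0, f = 0 — SINGULAR.
  x = 0: f_y(0, y) = 3*y**2 - 6*y + 4; no integer root y with |y| ≤ 4.
  x = 1: f_y(1, y) = 3*y**2 - 8*y + 9; no integer root y with |y| ≤ 4.
  x = 2: f_y(2, y) = 3*y**2 - 10*y + 16; no integer root y with |y| ≤ 4.
  x = 3: f_y(3, y) = 3*y**2 - 12*y + 25; no integer root y with |y| ≤ 4.
  x = 4: f_y(4, y) = 3*y**2 - 14*y + 36; no integer root y with |y| ≤ 4.
Only singular point on the grid: (-1, 1).
Classify: substitute x = -1 + u, y = 1 + v and expand: f = -2*u**3 + u**2*v - u**2 - u*v**2 + v**3 + v**2.
No constant or linear terms (consistent with a singular point). Quadratic part: -u**2 + v**2. Cubic part: -2*u**3 + u**2*v - u*v**2 + v**3.
The quadratic part v**2 - u**2 = (v − u)(v + u) splits into two distinct linear factors, so there are two distinct tangent lines y − 1 = ±(x − -1) — this is a node (ordinary double point).
Classification: node.


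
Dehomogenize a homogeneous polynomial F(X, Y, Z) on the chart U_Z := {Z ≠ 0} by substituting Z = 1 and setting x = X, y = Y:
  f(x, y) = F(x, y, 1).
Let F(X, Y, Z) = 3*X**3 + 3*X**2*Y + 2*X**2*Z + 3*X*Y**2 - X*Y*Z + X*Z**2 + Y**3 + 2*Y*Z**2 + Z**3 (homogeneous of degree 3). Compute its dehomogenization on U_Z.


f(x, y) = 3*x**3 + 3*x**2*y + 2*x**2 + 3*x*y**2 - x*y + x + y**3 + 2*y + 1

On U_Z we set Z = 1. Each monomial c·X^i·Y^j·Z^k in F becomes c·x^i·y^j·1^k = c·x^i·y^j.
Substituting Z = 1: F(X, Y, 1) = 3*x**3 + 3*x**2*y + 2*x**2 + 3*x*y**2 - x*y + x + y**3 + 2*y + 1.
Note: deg(f) ≤ deg(F) = 3; strict inequality happens when F is divisible by Z (lost terms).


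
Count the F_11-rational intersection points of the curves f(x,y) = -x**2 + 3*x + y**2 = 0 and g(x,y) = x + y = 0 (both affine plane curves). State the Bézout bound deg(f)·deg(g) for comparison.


Common zeros: {(0, 0)}; count = 1; Bézout bound = 2.

deg(f) = 2, deg(g) = 1, so Bézout bound = 2.
Scan x ∈ F_11. For each x, list the y ∈ F_11 with f(x, y) ≡ 0 and those with g(x, y) ≡ 0 (mod 11); the common zeros in that column are the intersection.
  x = 0: f ≡ 0 at y ∈ {0}; g ≡ 0 at y ∈ {0}; common: {0}.
  x = 1: f ≡ 0 at y ∈ {3, 8}; g ≡ 0 at y ∈ {10}; common: ∅.
  x = 2: f ≡ 0 at y ∈ {3, 8}; g ≡ 0 at y ∈ {9}; common: ∅.
  x = 3: f ≡ 0 at y ∈ {0}; g ≡ 0 at y ∈ {8}; common: ∅.
  x = 4: f ≡ 0 at y ∈ {2, 9}; g ≡ 0 at y ∈ {7}; common: ∅.
  x = 5: f ≡ 0 at y ∈ ∅; g ≡ 0 at y ∈ {6}; common: ∅.
  x = 6: f ≡ 0 at y ∈ ∅; g ≡ 0 at y ∈ {5}; common: ∅.
  x = 7: f ≡ 0 at y ∈ ∅; g ≡ 0 at y ∈ {4}; common: ∅.
  x = 8: f ≡ 0 at y ∈ ∅; g ≡ 0 at y ∈ {3}; common: ∅.
  x = 9: f ≡ 0 at y ∈ ∅; g ≡ 0 at y ∈ {2}; common: ∅.
  x = 10: f ≡ 0 at y ∈ {2, 9}; g ≡ 0 at y ∈ {1}; common: ∅.
Collecting: common zeros = {(0, 0)}, so the count is 1.
Comparison with the Bézout bound: 1 ≤ 2 = deg(f)·deg(g), as expected for curves with no common component (the affine F_11-count falls short of the bound because intersections may lie at infinity, over extension fields, or carry multiplicity).


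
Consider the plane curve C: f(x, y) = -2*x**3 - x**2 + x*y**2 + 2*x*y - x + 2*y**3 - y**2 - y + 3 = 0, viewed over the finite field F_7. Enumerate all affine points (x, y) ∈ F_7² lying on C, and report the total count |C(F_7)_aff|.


Affine F_7-points: {(1, 3), (2, 2), (3, 0), (4, 1), (5, 4), (6, 2)}; count = 6.

For each of the 49 pairs (x, y) ∈ F_7², evaluate f(x, y) mod 7. Record the zeros.
  x = 0: [0↦3, 1↦3, 2↦6, 3↦3, 4↦6, 5↦6, 6↦1]  zeros at y ∈ ∅
  x = 1: [0↦6, 1↦2, 2↦3, 3↦0, 4↦5, 5↦2, 6↦3]  zeros at y ∈ {3}
  x = 2: [0↦2, 1↦1, 2↦0, 3↦4, 4↦4, 5↦5, 6↦5]  zeros at y ∈ {2}
  x = 3: [0↦0, 1↦2, 2↦6, 3↦3, 4↦5, 5↦3, 6↦2]  zeros at y ∈ {0}
  x = 4: [0↦2, 1↦0, 2↦2, 3↦6, 4↦3, 5↦5, 6↦3]  zeros at y ∈ {1}
  x = 5: [0↦3, 1↦4, 2↦4, 3↦1, 4↦0, 5↦6, 6↦3]  zeros at y ∈ {4}
  x = 6: [0↦5, 1↦2, 2↦0, 3↦4, 4↦5, 5↦1, 6↦4]  zeros at y ∈ {2}
Collecting zeros: affine points = {(1, 3), (2, 2), (3, 0), (4, 1), (5, 4), (6, 2)}.
Total count |C(F_7)_aff| = 6.


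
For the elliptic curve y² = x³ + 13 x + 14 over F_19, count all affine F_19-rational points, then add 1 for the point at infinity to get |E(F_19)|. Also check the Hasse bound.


Affine points = {(1, 3), (1, 16), (3, 2), (3, 17), (4, 4), (4, 15), (6, 2), (6, 17), (7, 7), (7, 12), (9, 9), (9, 10), (10, 2), (10, 17), (11, 5), (11, 14), (12, 6), (12, 13), (13, 9), (13, 10), (16, 9), (16, 10), (18, 0)}; affine count = 23; |E(F_19)| = 24.

Discriminant check: Δ ∝ 4a³ + 27b² = 4·13³ + 27·14² = 4·2197 + 27·196 ≡ 1 (mod 19). Nonzero ⇒ E is nonsingular.
For each x ∈ F_19, compute rhs = x³ + 13·x + 14 mod 19, then count y ∈ F_19 with y² ≡ rhs.
  x = 0: rhs = 14, matching y values: none (0 points).
  x = 1: rhs = 9, matching y values: 3, 16 (2 points).
  x = 2: rhs = 10, matching y values: none (0 points).
  x = 3: rhs = 4, matching y values: 2, 17 (2 points).
  x = 4: rhs = 16, matching y values: 4, 15 (2 points).
  x = 5: rhs = 14, matching y values: none (0 points).
  x = 6: rhs = 4, matching y values: 2, 17 (2 points).
  x = 7: rhs = 11, matching y values: 7, 12 (2 points).
  x = 8: rhs = 3, matching y values: none (0 points).
  x = 9: rhs = 5, matching y values: 9, 10 (2 points).
  x = 10: rhs = 4, matching y values: 2, 17 (2 points).
  x = 11: rhs = 6, matching y values: 5, 14 (2 points).
  x = 12: rhs = 17, matching y values: 6, 13 (2 points).
  x = 13: rhs = 5, matching y values: 9, 10 (2 points).
  x = 14: rhs = 14, matching y values: none (0 points).
  x = 15: rhs = 12, matching y values: none (0 points).
  x = 16: rhs = 5, matching y values: 9, 10 (2 points).
  x = 17: rhs = 18, matching y values: none (0 points).
  x = 18: rhs = 0, matching y values: 0 (1 points).
Total affine count: 23.
Full point count |E(F_19)| = 23 + 1 = 24.
Hasse bound: |24 − (19+1)| = |4| = 4 ≤ 2√19 ≈ 8.7178 ✓.
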